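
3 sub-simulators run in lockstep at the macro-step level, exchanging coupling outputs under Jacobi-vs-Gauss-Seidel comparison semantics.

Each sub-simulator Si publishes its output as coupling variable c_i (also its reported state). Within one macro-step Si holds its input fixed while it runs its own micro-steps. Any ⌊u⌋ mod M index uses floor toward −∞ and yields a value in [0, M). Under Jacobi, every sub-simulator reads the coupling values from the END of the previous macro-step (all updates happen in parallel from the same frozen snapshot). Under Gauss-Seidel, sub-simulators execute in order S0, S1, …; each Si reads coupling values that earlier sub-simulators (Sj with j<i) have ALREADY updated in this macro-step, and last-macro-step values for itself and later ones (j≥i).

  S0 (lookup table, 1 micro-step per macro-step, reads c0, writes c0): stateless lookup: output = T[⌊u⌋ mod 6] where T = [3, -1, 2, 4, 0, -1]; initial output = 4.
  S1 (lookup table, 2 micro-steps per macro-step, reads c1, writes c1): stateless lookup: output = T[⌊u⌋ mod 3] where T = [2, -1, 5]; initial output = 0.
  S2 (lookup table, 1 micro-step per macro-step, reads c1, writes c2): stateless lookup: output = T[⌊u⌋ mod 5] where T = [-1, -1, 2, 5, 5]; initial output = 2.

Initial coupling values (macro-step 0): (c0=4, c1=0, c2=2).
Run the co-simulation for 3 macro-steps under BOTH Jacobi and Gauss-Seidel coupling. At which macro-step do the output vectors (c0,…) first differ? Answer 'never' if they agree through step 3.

[Jacobi] macro 1: S0 reads c0=4 → after 1×micro: 0; S1 reads c1=0 → after 2×micro: 2; S2 reads c1=0 → after 1×micro: -1 ⇒ (c0=0, c1=2, c2=-1)
[Jacobi] macro 2: S0 reads c0=0 → after 1×micro: 3; S1 reads c1=2 → after 2×micro: 5; S2 reads c1=2 → after 1×micro: 2 ⇒ (c0=3, c1=5, c2=2)
[Jacobi] macro 3: S0 reads c0=3 → after 1×micro: 4; S1 reads c1=5 → after 2×micro: 5; S2 reads c1=5 → after 1×micro: -1 ⇒ (c0=4, c1=5, c2=-1)
[Gauss-Seidel] macro 1: S0 reads c0=4 → after 1×micro: 0; S1 reads c1=0 → after 2×micro: 2; S2 reads c1=2 → after 1×micro: 2 ⇒ (c0=0, c1=2, c2=2)
[Gauss-Seidel] macro 2: S0 reads c0=0 → after 1×micro: 3; S1 reads c1=2 → after 2×micro: 5; S2 reads c1=5 → after 1×micro: -1 ⇒ (c0=3, c1=5, c2=-1)
[Gauss-Seidel] macro 3: S0 reads c0=3 → after 1×micro: 4; S1 reads c1=5 → after 2×micro: 5; S2 reads c1=5 → after 1×micro: -1 ⇒ (c0=4, c1=5, c2=-1)

first divergence at macro-step: 1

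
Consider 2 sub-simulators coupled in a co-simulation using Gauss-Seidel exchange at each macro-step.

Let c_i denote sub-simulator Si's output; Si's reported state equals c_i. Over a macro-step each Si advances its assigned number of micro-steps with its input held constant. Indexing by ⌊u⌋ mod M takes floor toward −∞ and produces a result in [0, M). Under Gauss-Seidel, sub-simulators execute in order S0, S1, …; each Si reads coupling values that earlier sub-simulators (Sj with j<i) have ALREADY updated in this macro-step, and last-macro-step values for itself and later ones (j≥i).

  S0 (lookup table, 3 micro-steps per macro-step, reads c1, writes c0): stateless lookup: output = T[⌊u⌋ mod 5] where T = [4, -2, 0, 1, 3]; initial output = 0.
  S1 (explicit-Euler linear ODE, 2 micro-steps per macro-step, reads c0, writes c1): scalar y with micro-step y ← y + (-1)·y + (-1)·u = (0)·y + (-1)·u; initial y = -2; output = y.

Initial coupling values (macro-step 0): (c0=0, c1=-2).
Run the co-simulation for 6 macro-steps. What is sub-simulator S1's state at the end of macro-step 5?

S1 state at macro-step 5 = 2

macro 1: S0 reads c1=-2 → after 3×micro: 1; S1 reads c0=1 → after 2×micro: -1 ⇒ (c0=1, c1=-1)
macro 2: S0 reads c1=-1 → after 3×micro: 3; S1 reads c0=3 → after 2×micro: -3 ⇒ (c0=3, c1=-3)
macro 3: S0 reads c1=-3 → after 3×micro: 0; S1 reads c0=0 → after 2×micro: 0 ⇒ (c0=0, c1=0)
macro 4: S0 reads c1=0 → after 3×micro: 4; S1 reads c0=4 → after 2×micro: -4 ⇒ (c0=4, c1=-4)
macro 5: S0 reads c1=-4 → after 3×micro: -2; S1 reads c0=-2 → after 2×micro: 2 ⇒ (c0=-2, c1=2)
macro 6: S0 reads c1=2 → after 3×micro: 0; S1 reads c0=0 → after 2×micro: 0 ⇒ (c0=0, c1=0)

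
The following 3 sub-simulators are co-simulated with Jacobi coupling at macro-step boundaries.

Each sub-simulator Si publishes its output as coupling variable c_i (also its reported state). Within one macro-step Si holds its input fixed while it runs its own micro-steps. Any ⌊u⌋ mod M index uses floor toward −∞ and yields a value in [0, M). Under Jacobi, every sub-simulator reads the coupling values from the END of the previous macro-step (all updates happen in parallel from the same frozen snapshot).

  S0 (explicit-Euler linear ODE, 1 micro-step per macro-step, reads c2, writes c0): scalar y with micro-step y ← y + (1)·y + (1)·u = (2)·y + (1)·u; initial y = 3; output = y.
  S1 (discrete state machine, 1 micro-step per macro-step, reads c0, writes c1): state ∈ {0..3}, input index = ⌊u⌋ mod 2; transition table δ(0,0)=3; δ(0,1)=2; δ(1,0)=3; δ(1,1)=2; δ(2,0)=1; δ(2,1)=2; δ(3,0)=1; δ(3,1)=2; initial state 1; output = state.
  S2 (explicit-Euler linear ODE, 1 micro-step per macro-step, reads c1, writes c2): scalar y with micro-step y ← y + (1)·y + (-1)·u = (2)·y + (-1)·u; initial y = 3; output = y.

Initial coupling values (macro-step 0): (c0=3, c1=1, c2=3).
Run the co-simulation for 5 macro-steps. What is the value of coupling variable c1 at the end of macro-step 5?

c1 at macro-step 5 = 3

macro 1: S0 reads c2=3 → after 1×micro: 9; S1 reads c0=3 → after 1×micro: 2; S2 reads c1=1 → after 1×micro: 5 ⇒ (c0=9, c1=2, c2=5)
macro 2: S0 reads c2=5 → after 1×micro: 23; S1 reads c0=9 → after 1×micro: 2; S2 reads c1=2 → after 1×micro: 8 ⇒ (c0=23, c1=2, c2=8)
macro 3: S0 reads c2=8 → after 1×micro: 54; S1 reads c0=23 → after 1×micro: 2; S2 reads c1=2 → after 1×micro: 14 ⇒ (c0=54, c1=2, c2=14)
macro 4: S0 reads c2=14 → after 1×micro: 122; S1 reads c0=54 → after 1×micro: 1; S2 reads c1=2 → after 1×micro: 26 ⇒ (c0=122, c1=1, c2=26)
macro 5: S0 reads c2=26 → after 1×micro: 270; S1 reads c0=122 → after 1×micro: 3; S2 reads c1=1 → after 1×micro: 51 ⇒ (c0=270, c1=3, c2=51)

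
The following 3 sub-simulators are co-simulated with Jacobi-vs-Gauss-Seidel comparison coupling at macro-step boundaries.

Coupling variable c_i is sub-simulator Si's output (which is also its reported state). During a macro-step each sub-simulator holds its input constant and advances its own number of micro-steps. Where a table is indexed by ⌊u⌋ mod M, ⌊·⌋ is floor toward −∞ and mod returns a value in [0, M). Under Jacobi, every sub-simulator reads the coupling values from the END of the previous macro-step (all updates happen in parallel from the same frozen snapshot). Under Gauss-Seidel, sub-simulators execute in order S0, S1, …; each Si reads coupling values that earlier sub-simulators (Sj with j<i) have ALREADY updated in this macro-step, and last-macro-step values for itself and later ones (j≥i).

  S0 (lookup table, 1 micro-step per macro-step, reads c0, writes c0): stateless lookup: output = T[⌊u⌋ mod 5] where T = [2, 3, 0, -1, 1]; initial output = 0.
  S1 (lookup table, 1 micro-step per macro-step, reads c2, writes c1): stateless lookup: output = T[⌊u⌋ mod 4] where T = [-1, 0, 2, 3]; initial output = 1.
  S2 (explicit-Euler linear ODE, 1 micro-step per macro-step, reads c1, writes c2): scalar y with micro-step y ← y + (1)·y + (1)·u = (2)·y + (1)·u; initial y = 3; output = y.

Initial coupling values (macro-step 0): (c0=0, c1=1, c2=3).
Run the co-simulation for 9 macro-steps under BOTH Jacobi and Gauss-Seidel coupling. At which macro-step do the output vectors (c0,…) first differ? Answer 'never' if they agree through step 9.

first divergence at macro-step: 1

[Jacobi] macro 1: S0 reads c0=0 → after 1×micro: 2; S1 reads c2=3 → after 1×micro: 3; S2 reads c1=1 → after 1×micro: 7 ⇒ (c0=2, c1=3, c2=7)
[Jacobi] macro 2: S0 reads c0=2 → after 1×micro: 0; S1 reads c2=7 → after 1×micro: 3; S2 reads c1=3 → after 1×micro: 17 ⇒ (c0=0, c1=3, c2=17)
[Jacobi] macro 3: S0 reads c0=0 → after 1×micro: 2; S1 reads c2=17 → after 1×micro: 0; S2 reads c1=3 → after 1×micro: 37 ⇒ (c0=2, c1=0, c2=37)
[Jacobi] macro 4: S0 reads c0=2 → after 1×micro: 0; S1 reads c2=37 → after 1×micro: 0; S2 reads c1=0 → after 1×micro: 74 ⇒ (c0=0, c1=0, c2=74)
[Jacobi] macro 5: S0 reads c0=0 → after 1×micro: 2; S1 reads c2=74 → after 1×micro: 2; S2 reads c1=0 → after 1×micro: 148 ⇒ (c0=2, c1=2, c2=148)
[Jacobi] macro 6: S0 reads c0=2 → after 1×micro: 0; S1 reads c2=148 → after 1×micro: -1; S2 reads c1=2 → after 1×micro: 298 ⇒ (c0=0, c1=-1, c2=298)
[Jacobi] macro 7: S0 reads c0=0 → after 1×micro: 2; S1 reads c2=298 → after 1×micro: 2; S2 reads c1=-1 → after 1×micro: 595 ⇒ (c0=2, c1=2, c2=595)
[Jacobi] macro 8: S0 reads c0=2 → after 1×micro: 0; S1 reads c2=595 → after 1×micro: 3; S2 reads c1=2 → after 1×micro: 1192 ⇒ (c0=0, c1=3, c2=1192)
[Jacobi] macro 9: S0 reads c0=0 → after 1×micro: 2; S1 reads c2=1192 → after 1×micro: -1; S2 reads c1=3 → after 1×micro: 2387 ⇒ (c0=2, c1=-1, c2=2387)
[Gauss-Seidel] macro 1: S0 reads c0=0 → after 1×micro: 2; S1 reads c2=3 → after 1×micro: 3; S2 reads c1=3 → after 1×micro: 9 ⇒ (c0=2, c1=3, c2=9)
[Gauss-Seidel] macro 2: S0 reads c0=2 → after 1×micro: 0; S1 reads c2=9 → after 1×micro: 0; S2 reads c1=0 → after 1×micro: 18 ⇒ (c0=0, c1=0, c2=18)
[Gauss-Seidel] macro 3: S0 reads c0=0 → after 1×micro: 2; S1 reads c2=18 → after 1×micro: 2; S2 reads c1=2 → after 1×micro: 38 ⇒ (c0=2, c1=2, c2=38)
[Gauss-Seidel] macro 4: S0 reads c0=2 → after 1×micro: 0; S1 reads c2=38 → after 1×micro: 2; S2 reads c1=2 → after 1×micro: 78 ⇒ (c0=0, c1=2, c2=78)
[Gauss-Seidel] macro 5: S0 reads c0=0 → after 1×micro: 2; S1 reads c2=78 → after 1×micro: 2; S2 reads c1=2 → after 1×micro: 158 ⇒ (c0=2, c1=2, c2=158)
[Gauss-Seidel] macro 6: S0 reads c0=2 → after 1×micro: 0; S1 reads c2=158 → after 1×micro: 2; S2 reads c1=2 → after 1×micro: 318 ⇒ (c0=0, c1=2, c2=318)
[Gauss-Seidel] macro 7: S0 reads c0=0 → after 1×micro: 2; S1 reads c2=318 → after 1×micro: 2; S2 reads c1=2 → after 1×micro: 638 ⇒ (c0=2, c1=2, c2=638)
[Gauss-Seidel] macro 8: S0 reads c0=2 → after 1×micro: 0; S1 reads c2=638 → after 1×micro: 2; S2 reads c1=2 → after 1×micro: 1278 ⇒ (c0=0, c1=2, c2=1278)
[Gauss-Seidel] macro 9: S0 reads c0=0 → after 1×micro: 2; S1 reads c2=1278 → after 1×micro: 2; S2 reads c1=2 → after 1×micro: 2558 ⇒ (c0=2, c1=2, c2=2558)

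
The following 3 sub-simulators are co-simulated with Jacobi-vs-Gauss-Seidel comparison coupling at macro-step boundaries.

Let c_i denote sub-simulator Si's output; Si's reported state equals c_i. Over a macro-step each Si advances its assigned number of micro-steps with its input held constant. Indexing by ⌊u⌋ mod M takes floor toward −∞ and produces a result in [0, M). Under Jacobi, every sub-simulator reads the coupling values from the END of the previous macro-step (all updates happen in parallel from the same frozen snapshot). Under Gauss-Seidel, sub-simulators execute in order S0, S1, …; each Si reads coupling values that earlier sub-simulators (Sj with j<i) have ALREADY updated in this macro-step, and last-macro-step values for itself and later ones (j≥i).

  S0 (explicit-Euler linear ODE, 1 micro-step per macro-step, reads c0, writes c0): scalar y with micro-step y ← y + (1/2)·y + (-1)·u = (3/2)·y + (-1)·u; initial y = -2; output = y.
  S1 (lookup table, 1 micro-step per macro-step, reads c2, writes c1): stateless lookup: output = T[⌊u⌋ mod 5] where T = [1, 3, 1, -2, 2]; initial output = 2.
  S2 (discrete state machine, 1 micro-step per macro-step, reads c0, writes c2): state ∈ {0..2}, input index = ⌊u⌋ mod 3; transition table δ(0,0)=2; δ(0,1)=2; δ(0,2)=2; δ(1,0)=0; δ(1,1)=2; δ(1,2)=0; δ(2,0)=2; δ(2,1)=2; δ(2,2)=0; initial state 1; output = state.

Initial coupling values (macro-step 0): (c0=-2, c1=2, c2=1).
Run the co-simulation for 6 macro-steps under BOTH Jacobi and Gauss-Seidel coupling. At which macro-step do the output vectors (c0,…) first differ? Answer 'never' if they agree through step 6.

first divergence at macro-step: 1

[Jacobi] macro 1: S0 reads c0=-2 → after 1×micro: -1; S1 reads c2=1 → after 1×micro: 3; S2 reads c0=-2 → after 1×micro: 2 ⇒ (c0=-1, c1=3, c2=2)
[Jacobi] macro 2: S0 reads c0=-1 → after 1×micro: -1/2; S1 reads c2=2 → after 1×micro: 1; S2 reads c0=-1 → after 1×micro: 0 ⇒ (c0=-1/2, c1=1, c2=0)
[Jacobi] macro 3: S0 reads c0=-1/2 → after 1×micro: -1/4; S1 reads c2=0 → after 1×micro: 1; S2 reads c0=-1/2 → after 1×micro: 2 ⇒ (c0=-1/4, c1=1, c2=2)
[Jacobi] macro 4: S0 reads c0=-1/4 → after 1×micro: -1/8; S1 reads c2=2 → after 1×micro: 1; S2 reads c0=-1/4 → after 1×micro: 0 ⇒ (c0=-1/8, c1=1, c2=0)
[Jacobi] macro 5: S0 reads c0=-1/8 → after 1×micro: -1/16; S1 reads c2=0 → after 1×micro: 1; S2 reads c0=-1/8 → after 1×micro: 2 ⇒ (c0=-1/16, c1=1, c2=2)
[Jacobi] macro 6: S0 reads c0=-1/16 → after 1×micro: -1/32; S1 reads c2=2 → after 1×micro: 1; S2 reads c0=-1/16 → after 1×micro: 0 ⇒ (c0=-1/32, c1=1, c2=0)
[Gauss-Seidel] macro 1: S0 reads c0=-2 → after 1×micro: -1; S1 reads c2=1 → after 1×micro: 3; S2 reads c0=-1 → after 1×micro: 0 ⇒ (c0=-1, c1=3, c2=0)
[Gauss-Seidel] macro 2: S0 reads c0=-1 → after 1×micro: -1/2; S1 reads c2=0 → after 1×micro: 1; S2 reads c0=-1/2 → after 1×micro: 2 ⇒ (c0=-1/2, c1=1, c2=2)
[Gauss-Seidel] macro 3: S0 reads c0=-1/2 → after 1×micro: -1/4; S1 reads c2=2 → after 1×micro: 1; S2 reads c0=-1/4 → after 1×micro: 0 ⇒ (c0=-1/4, c1=1, c2=0)
[Gauss-Seidel] macro 4: S0 reads c0=-1/4 → after 1×micro: -1/8; S1 reads c2=0 → after 1×micro: 1; S2 reads c0=-1/8 → after 1×micro: 2 ⇒ (c0=-1/8, c1=1, c2=2)
[Gauss-Seidel] macro 5: S0 reads c0=-1/8 → after 1×micro: -1/16; S1 reads c2=2 → after 1×micro: 1; S2 reads c0=-1/16 → after 1×micro: 0 ⇒ (c0=-1/16, c1=1, c2=0)
[Gauss-Seidel] macro 6: S0 reads c0=-1/16 → after 1×micro: -1/32; S1 reads c2=0 → after 1×micro: 1; S2 reads c0=-1/32 → after 1×micro: 2 ⇒ (c0=-1/32, c1=1, c2=2)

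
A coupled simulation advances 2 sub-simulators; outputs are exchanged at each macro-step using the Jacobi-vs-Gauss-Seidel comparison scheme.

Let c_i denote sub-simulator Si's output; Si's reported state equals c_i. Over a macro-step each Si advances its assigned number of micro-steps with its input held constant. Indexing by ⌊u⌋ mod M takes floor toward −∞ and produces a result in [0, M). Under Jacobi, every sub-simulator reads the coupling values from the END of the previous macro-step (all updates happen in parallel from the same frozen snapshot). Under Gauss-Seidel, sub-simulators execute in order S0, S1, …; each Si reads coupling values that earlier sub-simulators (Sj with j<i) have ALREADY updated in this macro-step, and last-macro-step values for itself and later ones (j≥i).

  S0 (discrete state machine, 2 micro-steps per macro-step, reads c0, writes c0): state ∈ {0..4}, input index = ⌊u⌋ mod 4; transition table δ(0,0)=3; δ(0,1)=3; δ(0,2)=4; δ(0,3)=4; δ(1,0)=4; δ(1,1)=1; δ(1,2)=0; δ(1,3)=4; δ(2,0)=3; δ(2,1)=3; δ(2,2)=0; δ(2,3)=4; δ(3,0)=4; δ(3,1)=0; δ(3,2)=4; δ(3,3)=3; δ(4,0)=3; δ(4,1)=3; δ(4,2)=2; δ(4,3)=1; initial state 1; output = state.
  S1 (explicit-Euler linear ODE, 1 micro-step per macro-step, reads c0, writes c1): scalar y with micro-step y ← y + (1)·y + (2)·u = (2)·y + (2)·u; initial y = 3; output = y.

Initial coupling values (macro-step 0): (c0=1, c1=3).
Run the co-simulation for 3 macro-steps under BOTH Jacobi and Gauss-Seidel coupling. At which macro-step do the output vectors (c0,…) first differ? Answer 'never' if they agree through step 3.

first divergence at macro-step: never

[Jacobi] macro 1: S0 reads c0=1 → after 2×micro: 1; S1 reads c0=1 → after 1×micro: 8 ⇒ (c0=1, c1=8)
[Jacobi] macro 2: S0 reads c0=1 → after 2×micro: 1; S1 reads c0=1 → after 1×micro: 18 ⇒ (c0=1, c1=18)
[Jacobi] macro 3: S0 reads c0=1 → after 2×micro: 1; S1 reads c0=1 → after 1×micro: 38 ⇒ (c0=1, c1=38)
[Gauss-Seidel] macro 1: S0 reads c0=1 → after 2×micro: 1; S1 reads c0=1 → after 1×micro: 8 ⇒ (c0=1, c1=8)
[Gauss-Seidel] macro 2: S0 reads c0=1 → after 2×micro: 1; S1 reads c0=1 → after 1×micro: 18 ⇒ (c0=1, c1=18)
[Gauss-Seidel] macro 3: S0 reads c0=1 → after 2×micro: 1; S1 reads c0=1 → after 1×micro: 38 ⇒ (c0=1, c1=38)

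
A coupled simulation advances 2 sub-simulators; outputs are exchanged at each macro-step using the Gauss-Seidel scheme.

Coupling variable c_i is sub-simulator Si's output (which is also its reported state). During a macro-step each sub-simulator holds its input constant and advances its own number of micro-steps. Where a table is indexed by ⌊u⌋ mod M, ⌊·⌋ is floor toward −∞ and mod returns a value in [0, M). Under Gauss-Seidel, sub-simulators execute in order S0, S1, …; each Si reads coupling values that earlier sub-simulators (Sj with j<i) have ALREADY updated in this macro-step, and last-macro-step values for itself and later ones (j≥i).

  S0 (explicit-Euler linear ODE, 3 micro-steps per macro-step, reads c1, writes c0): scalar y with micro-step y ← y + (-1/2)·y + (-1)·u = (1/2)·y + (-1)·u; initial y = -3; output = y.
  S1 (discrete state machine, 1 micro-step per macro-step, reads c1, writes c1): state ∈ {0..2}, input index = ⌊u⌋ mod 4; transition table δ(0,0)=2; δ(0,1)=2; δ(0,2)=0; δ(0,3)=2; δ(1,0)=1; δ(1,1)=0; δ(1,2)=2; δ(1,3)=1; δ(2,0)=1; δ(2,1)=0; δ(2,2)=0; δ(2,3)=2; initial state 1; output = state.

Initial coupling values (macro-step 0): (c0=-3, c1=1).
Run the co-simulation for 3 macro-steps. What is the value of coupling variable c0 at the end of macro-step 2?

macro 1: S0 reads c1=1 → after 3×micro: -17/8; S1 reads c1=1 → after 1×micro: 0 ⇒ (c0=-17/8, c1=0)
macro 2: S0 reads c1=0 → after 3×micro: -17/64; S1 reads c1=0 → after 1×micro: 2 ⇒ (c0=-17/64, c1=2)
macro 3: S0 reads c1=2 → after 3×micro: -1809/512; S1 reads c1=2 → after 1×micro: 0 ⇒ (c0=-1809/512, c1=0)

c0 at macro-step 2 = -17/64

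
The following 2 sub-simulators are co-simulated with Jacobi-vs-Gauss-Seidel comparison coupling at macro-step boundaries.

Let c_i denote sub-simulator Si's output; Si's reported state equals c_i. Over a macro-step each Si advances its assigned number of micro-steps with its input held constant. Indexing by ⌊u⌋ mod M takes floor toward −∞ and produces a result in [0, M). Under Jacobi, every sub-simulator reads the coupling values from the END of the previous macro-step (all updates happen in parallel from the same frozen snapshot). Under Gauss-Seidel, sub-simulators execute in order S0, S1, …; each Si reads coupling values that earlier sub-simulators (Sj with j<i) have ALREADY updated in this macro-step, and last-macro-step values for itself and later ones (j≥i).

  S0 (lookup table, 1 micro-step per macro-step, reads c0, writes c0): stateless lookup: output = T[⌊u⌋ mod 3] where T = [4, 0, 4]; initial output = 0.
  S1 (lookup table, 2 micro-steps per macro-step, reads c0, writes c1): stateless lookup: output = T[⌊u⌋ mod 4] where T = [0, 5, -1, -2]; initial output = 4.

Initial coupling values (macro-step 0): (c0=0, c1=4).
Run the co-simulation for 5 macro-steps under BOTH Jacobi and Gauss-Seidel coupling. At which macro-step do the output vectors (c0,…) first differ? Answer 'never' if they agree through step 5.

first divergence at macro-step: never

[Jacobi] macro 1: S0 reads c0=0 → after 1×micro: 4; S1 reads c0=0 → after 2×micro: 0 ⇒ (c0=4, c1=0)
[Jacobi] macro 2: S0 reads c0=4 → after 1×micro: 0; S1 reads c0=4 → after 2×micro: 0 ⇒ (c0=0, c1=0)
[Jacobi] macro 3: S0 reads c0=0 → after 1×micro: 4; S1 reads c0=0 → after 2×micro: 0 ⇒ (c0=4, c1=0)
[Jacobi] macro 4: S0 reads c0=4 → after 1×micro: 0; S1 reads c0=4 → after 2×micro: 0 ⇒ (c0=0, c1=0)
[Jacobi] macro 5: S0 reads c0=0 → after 1×micro: 4; S1 reads c0=0 → after 2×micro: 0 ⇒ (c0=4, c1=0)
[Gauss-Seidel] macro 1: S0 reads c0=0 → after 1×micro: 4; S1 reads c0=4 → after 2×micro: 0 ⇒ (c0=4, c1=0)
[Gauss-Seidel] macro 2: S0 reads c0=4 → after 1×micro: 0; S1 reads c0=0 → after 2×micro: 0 ⇒ (c0=0, c1=0)
[Gauss-Seidel] macro 3: S0 reads c0=0 → after 1×micro: 4; S1 reads c0=4 → after 2×micro: 0 ⇒ (c0=4, c1=0)
[Gauss-Seidel] macro 4: S0 reads c0=4 → after 1×micro: 0; S1 reads c0=0 → after 2×micro: 0 ⇒ (c0=0, c1=0)
[Gauss-Seidel] macro 5: S0 reads c0=0 → after 1×micro: 4; S1 reads c0=4 → after 2×micro: 0 ⇒ (c0=4, c1=0)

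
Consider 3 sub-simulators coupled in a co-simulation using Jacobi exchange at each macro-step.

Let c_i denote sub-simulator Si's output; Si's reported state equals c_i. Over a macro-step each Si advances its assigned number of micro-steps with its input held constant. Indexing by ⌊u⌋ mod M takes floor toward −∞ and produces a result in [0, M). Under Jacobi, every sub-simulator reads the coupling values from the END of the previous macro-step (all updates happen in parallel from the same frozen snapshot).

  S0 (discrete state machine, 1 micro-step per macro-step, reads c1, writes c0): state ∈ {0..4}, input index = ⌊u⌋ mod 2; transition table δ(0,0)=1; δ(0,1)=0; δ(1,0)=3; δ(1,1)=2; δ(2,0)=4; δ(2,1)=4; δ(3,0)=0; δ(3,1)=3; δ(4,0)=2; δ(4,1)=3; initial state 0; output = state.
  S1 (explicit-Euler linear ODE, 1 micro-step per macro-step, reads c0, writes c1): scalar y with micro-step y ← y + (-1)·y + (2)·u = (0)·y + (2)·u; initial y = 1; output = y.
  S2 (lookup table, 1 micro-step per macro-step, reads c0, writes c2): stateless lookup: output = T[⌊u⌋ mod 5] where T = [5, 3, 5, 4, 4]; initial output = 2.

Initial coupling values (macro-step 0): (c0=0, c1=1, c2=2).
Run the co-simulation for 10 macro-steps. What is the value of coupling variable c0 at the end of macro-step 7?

c0 at macro-step 7 = 0

macro 1: S0 reads c1=1 → after 1×micro: 0; S1 reads c0=0 → after 1×micro: 0; S2 reads c0=0 → after 1×micro: 5 ⇒ (c0=0, c1=0, c2=5)
macro 2: S0 reads c1=0 → after 1×micro: 1; S1 reads c0=0 → after 1×micro: 0; S2 reads c0=0 → after 1×micro: 5 ⇒ (c0=1, c1=0, c2=5)
macro 3: S0 reads c1=0 → after 1×micro: 3; S1 reads c0=1 → after 1×micro: 2; S2 reads c0=1 → after 1×micro: 3 ⇒ (c0=3, c1=2, c2=3)
macro 4: S0 reads c1=2 → after 1×micro: 0; S1 reads c0=3 → after 1×micro: 6; S2 reads c0=3 → after 1×micro: 4 ⇒ (c0=0, c1=6, c2=4)
macro 5: S0 reads c1=6 → after 1×micro: 1; S1 reads c0=0 → after 1×micro: 0; S2 reads c0=0 → after 1×micro: 5 ⇒ (c0=1, c1=0, c2=5)
macro 6: S0 reads c1=0 → after 1×micro: 3; S1 reads c0=1 → after 1×micro: 2; S2 reads c0=1 → after 1×micro: 3 ⇒ (c0=3, c1=2, c2=3)
macro 7: S0 reads c1=2 → after 1×micro: 0; S1 reads c0=3 → after 1×micro: 6; S2 reads c0=3 → after 1×micro: 4 ⇒ (c0=0, c1=6, c2=4)
macro 8: S0 reads c1=6 → after 1×micro: 1; S1 reads c0=0 → after 1×micro: 0; S2 reads c0=0 → after 1×micro: 5 ⇒ (c0=1, c1=0, c2=5)
macro 9: S0 reads c1=0 → after 1×micro: 3; S1 reads c0=1 → after 1×micro: 2; S2 reads c0=1 → after 1×micro: 3 ⇒ (c0=3, c1=2, c2=3)
macro 10: S0 reads c1=2 → after 1×micro: 0; S1 reads c0=3 → after 1×micro: 6; S2 reads c0=3 → after 1×micro: 4 ⇒ (c0=0, c1=6, c2=4)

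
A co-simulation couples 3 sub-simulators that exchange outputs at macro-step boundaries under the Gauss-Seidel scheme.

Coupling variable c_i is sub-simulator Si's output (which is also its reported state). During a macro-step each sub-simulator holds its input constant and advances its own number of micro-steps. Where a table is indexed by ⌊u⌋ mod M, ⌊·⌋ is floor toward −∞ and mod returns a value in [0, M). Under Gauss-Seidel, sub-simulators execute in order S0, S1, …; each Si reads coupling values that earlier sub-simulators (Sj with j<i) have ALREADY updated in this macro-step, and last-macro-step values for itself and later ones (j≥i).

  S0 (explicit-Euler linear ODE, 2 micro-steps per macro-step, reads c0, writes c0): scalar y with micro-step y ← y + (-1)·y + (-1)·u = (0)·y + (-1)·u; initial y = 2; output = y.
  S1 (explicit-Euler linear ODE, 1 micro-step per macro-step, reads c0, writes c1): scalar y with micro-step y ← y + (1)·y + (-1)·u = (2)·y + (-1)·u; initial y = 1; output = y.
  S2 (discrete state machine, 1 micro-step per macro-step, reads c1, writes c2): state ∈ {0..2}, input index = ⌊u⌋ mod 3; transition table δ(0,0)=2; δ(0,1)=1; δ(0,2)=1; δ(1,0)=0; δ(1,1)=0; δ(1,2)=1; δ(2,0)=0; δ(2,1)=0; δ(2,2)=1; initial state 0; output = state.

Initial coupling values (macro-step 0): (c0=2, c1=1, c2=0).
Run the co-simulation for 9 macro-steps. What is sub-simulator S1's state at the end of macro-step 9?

macro 1: S0 reads c0=2 → after 2×micro: -2; S1 reads c0=-2 → after 1×micro: 4; S2 reads c1=4 → after 1×micro: 1 ⇒ (c0=-2, c1=4, c2=1)
macro 2: S0 reads c0=-2 → after 2×micro: 2; S1 reads c0=2 → after 1×micro: 6; S2 reads c1=6 → after 1×micro: 0 ⇒ (c0=2, c1=6, c2=0)
macro 3: S0 reads c0=2 → after 2×micro: -2; S1 reads c0=-2 → after 1×micro: 14; S2 reads c1=14 → after 1×micro: 1 ⇒ (c0=-2, c1=14, c2=1)
macro 4: S0 reads c0=-2 → after 2×micro: 2; S1 reads c0=2 → after 1×micro: 26; S2 reads c1=26 → after 1×micro: 1 ⇒ (c0=2, c1=26, c2=1)
macro 5: S0 reads c0=2 → after 2×micro: -2; S1 reads c0=-2 → after 1×micro: 54; S2 reads c1=54 → after 1×micro: 0 ⇒ (c0=-2, c1=54, c2=0)
macro 6: S0 reads c0=-2 → after 2×micro: 2; S1 reads c0=2 → after 1×micro: 106; S2 reads c1=106 → after 1×micro: 1 ⇒ (c0=2, c1=106, c2=1)
macro 7: S0 reads c0=2 → after 2×micro: -2; S1 reads c0=-2 → after 1×micro: 214; S2 reads c1=214 → after 1×micro: 0 ⇒ (c0=-2, c1=214, c2=0)
macro 8: S0 reads c0=-2 → after 2×micro: 2; S1 reads c0=2 → after 1×micro: 426; S2 reads c1=426 → after 1×micro: 2 ⇒ (c0=2, c1=426, c2=2)
macro 9: S0 reads c0=2 → after 2×micro: -2; S1 reads c0=-2 → after 1×micro: 854; S2 reads c1=854 → after 1×micro: 1 ⇒ (c0=-2, c1=854, c2=1)

S1 state at macro-step 9 = 854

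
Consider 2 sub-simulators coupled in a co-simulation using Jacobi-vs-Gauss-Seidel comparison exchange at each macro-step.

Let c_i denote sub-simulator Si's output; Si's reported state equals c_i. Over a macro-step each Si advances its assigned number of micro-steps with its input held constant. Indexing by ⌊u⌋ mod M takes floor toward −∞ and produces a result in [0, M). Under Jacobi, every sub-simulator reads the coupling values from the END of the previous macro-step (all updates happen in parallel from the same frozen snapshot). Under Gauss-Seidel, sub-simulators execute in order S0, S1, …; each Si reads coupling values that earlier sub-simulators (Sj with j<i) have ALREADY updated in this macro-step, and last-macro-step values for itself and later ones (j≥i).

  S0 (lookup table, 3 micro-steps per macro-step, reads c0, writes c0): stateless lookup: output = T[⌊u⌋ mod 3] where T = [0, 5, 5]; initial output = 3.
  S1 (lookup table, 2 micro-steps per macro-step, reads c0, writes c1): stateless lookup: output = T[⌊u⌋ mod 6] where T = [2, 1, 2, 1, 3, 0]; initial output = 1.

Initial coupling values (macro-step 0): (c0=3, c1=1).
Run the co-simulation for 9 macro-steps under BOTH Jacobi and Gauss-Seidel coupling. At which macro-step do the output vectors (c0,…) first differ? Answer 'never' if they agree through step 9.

[Jacobi] macro 1: S0 reads c0=3 → after 3×micro: 0; S1 reads c0=3 → after 2×micro: 1 ⇒ (c0=0, c1=1)
[Jacobi] macro 2: S0 reads c0=0 → after 3×micro: 0; S1 reads c0=0 → after 2×micro: 2 ⇒ (c0=0, c1=2)
[Jacobi] macro 3: S0 reads c0=0 → after 3×micro: 0; S1 reads c0=0 → after 2×micro: 2 ⇒ (c0=0, c1=2)
[Jacobi] macro 4: S0 reads c0=0 → after 3×micro: 0; S1 reads c0=0 → after 2×micro: 2 ⇒ (c0=0, c1=2)
[Jacobi] macro 5: S0 reads c0=0 → after 3×micro: 0; S1 reads c0=0 → after 2×micro: 2 ⇒ (c0=0, c1=2)
[Jacobi] macro 6: S0 reads c0=0 → after 3×micro: 0; S1 reads c0=0 → after 2×micro: 2 ⇒ (c0=0, c1=2)
[Jacobi] macro 7: S0 reads c0=0 → after 3×micro: 0; S1 reads c0=0 → after 2×micro: 2 ⇒ (c0=0, c1=2)
[Jacobi] macro 8: S0 reads c0=0 → after 3×micro: 0; S1 reads c0=0 → after 2×micro: 2 ⇒ (c0=0, c1=2)
[Jacobi] macro 9: S0 reads c0=0 → after 3×micro: 0; S1 reads c0=0 → after 2×micro: 2 ⇒ (c0=0, c1=2)
[Gauss-Seidel] macro 1: S0 reads c0=3 → after 3×micro: 0; S1 reads c0=0 → after 2×micro: 2 ⇒ (c0=0, c1=2)
[Gauss-Seidel] macro 2: S0 reads c0=0 → after 3×micro: 0; S1 reads c0=0 → after 2×micro: 2 ⇒ (c0=0, c1=2)
[Gauss-Seidel] macro 3: S0 reads c0=0 → after 3×micro: 0; S1 reads c0=0 → after 2×micro: 2 ⇒ (c0=0, c1=2)
[Gauss-Seidel] macro 4: S0 reads c0=0 → after 3×micro: 0; S1 reads c0=0 → after 2×micro: 2 ⇒ (c0=0, c1=2)
[Gauss-Seidel] macro 5: S0 reads c0=0 → after 3×micro: 0; S1 reads c0=0 → after 2×micro: 2 ⇒ (c0=0, c1=2)
[Gauss-Seidel] macro 6: S0 reads c0=0 → after 3×micro: 0; S1 reads c0=0 → after 2×micro: 2 ⇒ (c0=0, c1=2)
[Gauss-Seidel] macro 7: S0 reads c0=0 → after 3×micro: 0; S1 reads c0=0 → after 2×micro: 2 ⇒ (c0=0, c1=2)
[Gauss-Seidel] macro 8: S0 reads c0=0 → after 3×micro: 0; S1 reads c0=0 → after 2×micro: 2 ⇒ (c0=0, c1=2)
[Gauss-Seidel] macro 9: S0 reads c0=0 → after 3×micro: 0; S1 reads c0=0 → after 2×micro: 2 ⇒ (c0=0, c1=2)

first divergence at macro-step: 1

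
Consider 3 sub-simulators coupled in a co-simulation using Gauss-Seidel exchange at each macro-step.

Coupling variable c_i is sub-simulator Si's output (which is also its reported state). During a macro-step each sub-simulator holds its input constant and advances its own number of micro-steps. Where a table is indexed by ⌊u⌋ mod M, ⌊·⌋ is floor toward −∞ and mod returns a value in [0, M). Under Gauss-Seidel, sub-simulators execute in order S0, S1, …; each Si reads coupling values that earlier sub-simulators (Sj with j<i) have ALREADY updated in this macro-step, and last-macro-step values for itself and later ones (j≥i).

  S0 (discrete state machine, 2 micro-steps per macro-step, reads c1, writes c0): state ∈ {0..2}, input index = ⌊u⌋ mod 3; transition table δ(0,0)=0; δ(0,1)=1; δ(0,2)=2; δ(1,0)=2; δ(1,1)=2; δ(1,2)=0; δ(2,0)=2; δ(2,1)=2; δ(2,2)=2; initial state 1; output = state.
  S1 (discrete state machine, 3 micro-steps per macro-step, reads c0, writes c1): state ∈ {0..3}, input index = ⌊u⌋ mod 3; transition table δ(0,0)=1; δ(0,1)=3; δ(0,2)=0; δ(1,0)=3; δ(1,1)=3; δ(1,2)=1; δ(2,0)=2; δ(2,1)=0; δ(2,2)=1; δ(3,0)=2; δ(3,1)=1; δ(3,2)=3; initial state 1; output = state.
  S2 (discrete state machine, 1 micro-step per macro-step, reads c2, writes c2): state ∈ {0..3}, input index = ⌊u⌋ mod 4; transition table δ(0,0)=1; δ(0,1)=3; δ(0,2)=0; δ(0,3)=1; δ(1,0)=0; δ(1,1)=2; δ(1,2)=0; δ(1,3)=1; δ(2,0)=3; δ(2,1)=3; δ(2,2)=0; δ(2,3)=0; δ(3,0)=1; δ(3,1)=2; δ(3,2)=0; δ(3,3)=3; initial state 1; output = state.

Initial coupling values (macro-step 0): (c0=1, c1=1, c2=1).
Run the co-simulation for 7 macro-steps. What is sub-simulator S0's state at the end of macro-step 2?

macro 1: S0 reads c1=1 → after 2×micro: 2; S1 reads c0=2 → after 3×micro: 1; S2 reads c2=1 → after 1×micro: 2 ⇒ (c0=2, c1=1, c2=2)
macro 2: S0 reads c1=1 → after 2×micro: 2; S1 reads c0=2 → after 3×micro: 1; S2 reads c2=2 → after 1×micro: 0 ⇒ (c0=2, c1=1, c2=0)
macro 3: S0 reads c1=1 → after 2×micro: 2; S1 reads c0=2 → after 3×micro: 1; S2 reads c2=0 → after 1×micro: 1 ⇒ (c0=2, c1=1, c2=1)
macro 4: S0 reads c1=1 → after 2×micro: 2; S1 reads c0=2 → after 3×micro: 1; S2 reads c2=1 → after 1×micro: 2 ⇒ (c0=2, c1=1, c2=2)
macro 5: S0 reads c1=1 → after 2×micro: 2; S1 reads c0=2 → after 3×micro: 1; S2 reads c2=2 → after 1×micro: 0 ⇒ (c0=2, c1=1, c2=0)
macro 6: S0 reads c1=1 → after 2×micro: 2; S1 reads c0=2 → after 3×micro: 1; S2 reads c2=0 → after 1×micro: 1 ⇒ (c0=2, c1=1, c2=1)
macro 7: S0 reads c1=1 → after 2×micro: 2; S1 reads c0=2 → after 3×micro: 1; S2 reads c2=1 → after 1×micro: 2 ⇒ (c0=2, c1=1, c2=2)

S0 state at macro-step 2 = 2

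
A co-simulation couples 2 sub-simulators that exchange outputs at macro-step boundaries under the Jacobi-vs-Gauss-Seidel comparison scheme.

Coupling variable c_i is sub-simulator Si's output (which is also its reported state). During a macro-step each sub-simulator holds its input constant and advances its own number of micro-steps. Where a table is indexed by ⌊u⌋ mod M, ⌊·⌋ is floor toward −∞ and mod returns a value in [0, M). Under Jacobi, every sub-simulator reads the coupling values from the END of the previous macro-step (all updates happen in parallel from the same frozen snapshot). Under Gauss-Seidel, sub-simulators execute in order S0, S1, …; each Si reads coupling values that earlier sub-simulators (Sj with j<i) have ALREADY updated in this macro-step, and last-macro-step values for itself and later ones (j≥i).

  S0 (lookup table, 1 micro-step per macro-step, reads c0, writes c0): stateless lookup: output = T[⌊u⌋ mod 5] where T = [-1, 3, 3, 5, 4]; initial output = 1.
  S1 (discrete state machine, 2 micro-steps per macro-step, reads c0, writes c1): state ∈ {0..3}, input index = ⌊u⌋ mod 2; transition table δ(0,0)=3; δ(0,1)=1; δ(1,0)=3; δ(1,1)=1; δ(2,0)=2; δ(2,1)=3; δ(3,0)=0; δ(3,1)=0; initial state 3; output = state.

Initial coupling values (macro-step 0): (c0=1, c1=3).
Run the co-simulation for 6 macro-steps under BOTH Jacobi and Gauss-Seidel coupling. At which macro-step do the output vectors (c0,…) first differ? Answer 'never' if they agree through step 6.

first divergence at macro-step: 4

[Jacobi] macro 1: S0 reads c0=1 → after 1×micro: 3; S1 reads c0=1 → after 2×micro: 1 ⇒ (c0=3, c1=1)
[Jacobi] macro 2: S0 reads c0=3 → after 1×micro: 5; S1 reads c0=3 → after 2×micro: 1 ⇒ (c0=5, c1=1)
[Jacobi] macro 3: S0 reads c0=5 → after 1×micro: -1; S1 reads c0=5 → after 2×micro: 1 ⇒ (c0=-1, c1=1)
[Jacobi] macro 4: S0 reads c0=-1 → after 1×micro: 4; S1 reads c0=-1 → after 2×micro: 1 ⇒ (c0=4, c1=1)
[Jacobi] macro 5: S0 reads c0=4 → after 1×micro: 4; S1 reads c0=4 → after 2×micro: 0 ⇒ (c0=4, c1=0)
[Jacobi] macro 6: S0 reads c0=4 → after 1×micro: 4; S1 reads c0=4 → after 2×micro: 0 ⇒ (c0=4, c1=0)
[Gauss-Seidel] macro 1: S0 reads c0=1 → after 1×micro: 3; S1 reads c0=3 → after 2×micro: 1 ⇒ (c0=3, c1=1)
[Gauss-Seidel] macro 2: S0 reads c0=3 → after 1×micro: 5; S1 reads c0=5 → after 2×micro: 1 ⇒ (c0=5, c1=1)
[Gauss-Seidel] macro 3: S0 reads c0=5 → after 1×micro: -1; S1 reads c0=-1 → after 2×micro: 1 ⇒ (c0=-1, c1=1)
[Gauss-Seidel] macro 4: S0 reads c0=-1 → after 1×micro: 4; S1 reads c0=4 → after 2×micro: 0 ⇒ (c0=4, c1=0)
[Gauss-Seidel] macro 5: S0 reads c0=4 → after 1×micro: 4; S1 reads c0=4 → after 2×micro: 0 ⇒ (c0=4, c1=0)
[Gauss-Seidel] macro 6: S0 reads c0=4 → after 1×micro: 4; S1 reads c0=4 → after 2×micro: 0 ⇒ (c0=4, c1=0)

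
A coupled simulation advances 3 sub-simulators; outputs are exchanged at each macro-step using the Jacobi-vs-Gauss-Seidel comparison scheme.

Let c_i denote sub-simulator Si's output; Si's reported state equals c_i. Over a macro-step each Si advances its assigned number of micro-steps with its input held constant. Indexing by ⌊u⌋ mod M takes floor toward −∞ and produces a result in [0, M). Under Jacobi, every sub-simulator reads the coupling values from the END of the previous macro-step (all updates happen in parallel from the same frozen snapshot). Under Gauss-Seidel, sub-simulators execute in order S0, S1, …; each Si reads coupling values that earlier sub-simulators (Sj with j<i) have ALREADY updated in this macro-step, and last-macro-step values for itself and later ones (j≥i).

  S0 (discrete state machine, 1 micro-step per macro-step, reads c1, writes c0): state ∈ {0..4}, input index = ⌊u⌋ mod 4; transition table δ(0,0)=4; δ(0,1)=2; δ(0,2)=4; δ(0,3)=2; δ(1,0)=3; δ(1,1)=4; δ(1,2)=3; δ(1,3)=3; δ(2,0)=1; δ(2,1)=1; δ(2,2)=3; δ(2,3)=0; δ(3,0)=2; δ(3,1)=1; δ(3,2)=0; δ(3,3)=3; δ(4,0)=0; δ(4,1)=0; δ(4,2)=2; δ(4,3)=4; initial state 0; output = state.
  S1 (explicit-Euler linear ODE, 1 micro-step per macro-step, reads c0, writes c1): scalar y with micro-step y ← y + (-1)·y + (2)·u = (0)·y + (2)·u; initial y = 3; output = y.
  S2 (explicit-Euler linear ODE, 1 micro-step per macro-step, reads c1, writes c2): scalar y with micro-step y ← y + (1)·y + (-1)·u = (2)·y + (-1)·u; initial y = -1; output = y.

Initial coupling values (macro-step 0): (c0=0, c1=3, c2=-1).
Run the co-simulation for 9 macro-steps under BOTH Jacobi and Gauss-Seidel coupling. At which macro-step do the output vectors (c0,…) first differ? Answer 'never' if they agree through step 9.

[Jacobi] macro 1: S0 reads c1=3 → after 1×micro: 2; S1 reads c0=0 → after 1×micro: 0; S2 reads c1=3 → after 1×micro: -5 ⇒ (c0=2, c1=0, c2=-5)
[Jacobi] macro 2: S0 reads c1=0 → after 1×micro: 1; S1 reads c0=2 → after 1×micro: 4; S2 reads c1=0 → after 1×micro: -10 ⇒ (c0=1, c1=4, c2=-10)
[Jacobi] macro 3: S0 reads c1=4 → after 1×micro: 3; S1 reads c0=1 → after 1×micro: 2; S2 reads c1=4 → after 1×micro: -24 ⇒ (c0=3, c1=2, c2=-24)
[Jacobi] macro 4: S0 reads c1=2 → after 1×micro: 0; S1 reads c0=3 → after 1×micro: 6; S2 reads c1=2 → after 1×micro: -50 ⇒ (c0=0, c1=6, c2=-50)
[Jacobi] macro 5: S0 reads c1=6 → after 1×micro: 4; S1 reads c0=0 → after 1×micro: 0; S2 reads c1=6 → after 1×micro: -106 ⇒ (c0=4, c1=0, c2=-106)
[Jacobi] macro 6: S0 reads c1=0 → after 1×micro: 0; S1 reads c0=4 → after 1×micro: 8; S2 reads c1=0 → after 1×micro: -212 ⇒ (c0=0, c1=8, c2=-212)
[Jacobi] macro 7: S0 reads c1=8 → after 1×micro: 4; S1 reads c0=0 → after 1×micro: 0; S2 reads c1=8 → after 1×micro: -432 ⇒ (c0=4, c1=0, c2=-432)
[Jacobi] macro 8: S0 reads c1=0 → after 1×micro: 0; S1 reads c0=4 → after 1×micro: 8; S2 reads c1=0 → after 1×micro: -864 ⇒ (c0=0, c1=8, c2=-864)
[Jacobi] macro 9: S0 reads c1=8 → after 1×micro: 4; S1 reads c0=0 → after 1×micro: 0; S2 reads c1=8 → after 1×micro: -1736 ⇒ (c0=4, c1=0, c2=-1736)
[Gauss-Seidel] macro 1: S0 reads c1=3 → after 1×micro: 2; S1 reads c0=2 → after 1×micro: 4; S2 reads c1=4 → after 1×micro: -6 ⇒ (c0=2, c1=4, c2=-6)
[Gauss-Seidel] macro 2: S0 reads c1=4 → after 1×micro: 1; S1 reads c0=1 → after 1×micro: 2; S2 reads c1=2 → after 1×micro: -14 ⇒ (c0=1, c1=2, c2=-14)
[Gauss-Seidel] macro 3: S0 reads c1=2 → after 1×micro: 3; S1 reads c0=3 → after 1×micro: 6; S2 reads c1=6 → after 1×micro: -34 ⇒ (c0=3, c1=6, c2=-34)
[Gauss-Seidel] macro 4: S0 reads c1=6 → after 1×micro: 0; S1 reads c0=0 → after 1×micro: 0; S2 reads c1=0 → after 1×micro: -68 ⇒ (c0=0, c1=0, c2=-68)
[Gauss-Seidel] macro 5: S0 reads c1=0 → after 1×micro: 4; S1 reads c0=4 → after 1×micro: 8; S2 reads c1=8 → after 1×micro: -144 ⇒ (c0=4, c1=8, c2=-144)
[Gauss-Seidel] macro 6: S0 reads c1=8 → after 1×micro: 0; S1 reads c0=0 → after 1×micro: 0; S2 reads c1=0 → after 1×micro: -288 ⇒ (c0=0, c1=0, c2=-288)
[Gauss-Seidel] macro 7: S0 reads c1=0 → after 1×micro: 4; S1 reads c0=4 → after 1×micro: 8; S2 reads c1=8 → after 1×micro: -584 ⇒ (c0=4, c1=8, c2=-584)
[Gauss-Seidel] macro 8: S0 reads c1=8 → after 1×micro: 0; S1 reads c0=0 → after 1×micro: 0; S2 reads c1=0 → after 1×micro: -1168 ⇒ (c0=0, c1=0, c2=-1168)
[Gauss-Seidel] macro 9: S0 reads c1=0 → after 1×micro: 4; S1 reads c0=4 → after 1×micro: 8; S2 reads c1=8 → after 1×micro: -2344 ⇒ (c0=4, c1=8, c2=-2344)

first divergence at macro-step: 1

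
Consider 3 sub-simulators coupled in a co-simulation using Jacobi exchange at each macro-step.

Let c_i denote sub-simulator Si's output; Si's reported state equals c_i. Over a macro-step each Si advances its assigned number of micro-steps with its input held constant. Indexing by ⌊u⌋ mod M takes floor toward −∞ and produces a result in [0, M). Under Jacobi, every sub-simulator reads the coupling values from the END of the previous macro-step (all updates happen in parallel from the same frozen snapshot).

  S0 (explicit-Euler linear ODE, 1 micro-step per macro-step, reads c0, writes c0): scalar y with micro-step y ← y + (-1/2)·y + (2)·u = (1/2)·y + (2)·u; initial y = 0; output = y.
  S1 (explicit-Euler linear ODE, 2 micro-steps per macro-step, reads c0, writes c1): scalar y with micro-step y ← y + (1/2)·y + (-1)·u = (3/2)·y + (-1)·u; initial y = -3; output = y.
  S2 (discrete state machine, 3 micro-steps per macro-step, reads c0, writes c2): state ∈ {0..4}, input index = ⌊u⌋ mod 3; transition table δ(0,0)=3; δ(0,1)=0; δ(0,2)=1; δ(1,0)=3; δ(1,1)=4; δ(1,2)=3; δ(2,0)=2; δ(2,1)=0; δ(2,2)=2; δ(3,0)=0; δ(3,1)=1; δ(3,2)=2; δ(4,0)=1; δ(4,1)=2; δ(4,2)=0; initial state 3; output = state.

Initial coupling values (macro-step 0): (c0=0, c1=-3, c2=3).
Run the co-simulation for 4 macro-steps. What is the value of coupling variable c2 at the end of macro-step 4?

macro 1: S0 reads c0=0 → after 1×micro: 0; S1 reads c0=0 → after 2×micro: -27/4; S2 reads c0=0 → after 3×micro: 0 ⇒ (c0=0, c1=-27/4, c2=0)
macro 2: S0 reads c0=0 → after 1×micro: 0; S1 reads c0=0 → after 2×micro: -243/16; S2 reads c0=0 → after 3×micro: 3 ⇒ (c0=0, c1=-243/16, c2=3)
macro 3: S0 reads c0=0 → after 1×micro: 0; S1 reads c0=0 → after 2×micro: -2187/64; S2 reads c0=0 → after 3×micro: 0 ⇒ (c0=0, c1=-2187/64, c2=0)
macro 4: S0 reads c0=0 → after 1×micro: 0; S1 reads c0=0 → after 2×micro: -19683/256; S2 reads c0=0 → after 3×micro: 3 ⇒ (c0=0, c1=-19683/256, c2=3)

c2 at macro-step 4 = 3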